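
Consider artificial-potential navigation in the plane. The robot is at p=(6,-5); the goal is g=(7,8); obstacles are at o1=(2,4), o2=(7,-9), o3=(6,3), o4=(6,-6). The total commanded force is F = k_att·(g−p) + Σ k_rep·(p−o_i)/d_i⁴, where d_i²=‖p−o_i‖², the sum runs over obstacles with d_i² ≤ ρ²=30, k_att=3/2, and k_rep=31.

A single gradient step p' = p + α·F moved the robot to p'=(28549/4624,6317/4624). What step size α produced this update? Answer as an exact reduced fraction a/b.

F_att = 3/2·(g−p) = 3/2·(1,13) = (1.5000,19.5000)
o1: d²=97 > ρ²=30 → inactive
o2: d²=17 ≤ ρ²=30; F_rep = 31·(-1,4)/17² = (-0.1073,0.4291)
o3: d²=64 > ρ²=30 → inactive
o4: d²=1 ≤ ρ²=30; F_rep = 31·(0,1)/1² = (0.0000,31.0000)
F = F_att + ΣF_rep = (1.3927,50.9291)
Δp = p'−p = (0.1741,6.3661); α = Δx/Fx = (805/4624) / (805/578) = 1/8
check: Δy/Fy = (29437/4624) / (29437/578) = 1/8 ✓

α = 1/8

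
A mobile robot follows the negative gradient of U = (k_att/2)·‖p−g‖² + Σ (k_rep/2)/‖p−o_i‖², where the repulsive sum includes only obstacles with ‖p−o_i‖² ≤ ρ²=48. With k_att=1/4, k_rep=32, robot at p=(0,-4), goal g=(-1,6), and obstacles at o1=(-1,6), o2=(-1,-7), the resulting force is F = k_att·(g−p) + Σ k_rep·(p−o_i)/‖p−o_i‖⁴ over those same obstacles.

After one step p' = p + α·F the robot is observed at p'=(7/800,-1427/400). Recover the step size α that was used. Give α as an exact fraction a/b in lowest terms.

F_att = 1/4·(g−p) = 1/4·(-1,10) = (-0.2500,2.5000)
o1: d²=101 > ρ²=48 → inactive
o2: d²=10 ≤ ρ²=48; F_rep = 32·(1,3)/10² = (0.3200,0.9600)
F = F_att + ΣF_rep = (0.0700,3.4600)
Δp = p'−p = (0.0088,0.4325); α = Δx/Fx = (7/800) / (7/100) = 1/8
check: Δy/Fy = (173/400) / (173/50) = 1/8 ✓

α = 1/8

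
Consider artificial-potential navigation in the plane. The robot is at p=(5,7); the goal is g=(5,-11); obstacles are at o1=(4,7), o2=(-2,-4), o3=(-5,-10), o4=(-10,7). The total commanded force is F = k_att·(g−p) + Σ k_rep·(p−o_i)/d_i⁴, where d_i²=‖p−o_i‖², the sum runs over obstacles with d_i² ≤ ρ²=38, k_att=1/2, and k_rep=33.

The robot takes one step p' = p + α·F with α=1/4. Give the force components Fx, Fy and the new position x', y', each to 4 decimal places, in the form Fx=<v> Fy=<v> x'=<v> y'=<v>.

F_att = 1/2·(g−p) = 1/2·(0,-18) = (0.0000,-9.0000)
o1: d²=1 ≤ ρ²=38; F_rep = 33·(1,0)/1² = (33.0000,0.0000)
o2: d²=170 > ρ²=38 → inactive
o3: d²=389 > ρ²=38 → inactive
o4: d²=225 > ρ²=38 → inactive
F = F_att + ΣF_rep = (33.0000,-9.0000)
p' = p + 1/4·F = (13.2500,4.7500)

Fx=33.0000 Fy=-9.0000 x'=13.2500 y'=4.7500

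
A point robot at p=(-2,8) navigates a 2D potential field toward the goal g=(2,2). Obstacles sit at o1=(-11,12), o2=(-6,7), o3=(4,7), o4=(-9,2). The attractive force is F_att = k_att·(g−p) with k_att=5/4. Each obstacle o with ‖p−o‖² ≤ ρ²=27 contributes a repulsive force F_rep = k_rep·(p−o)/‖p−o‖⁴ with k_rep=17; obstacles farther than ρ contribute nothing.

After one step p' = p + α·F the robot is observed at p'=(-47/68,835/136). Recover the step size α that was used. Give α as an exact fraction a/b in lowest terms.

F_att = 5/4·(g−p) = 5/4·(4,-6) = (5.0000,-7.5000)
o1: d²=97 > ρ²=27 → inactive
o2: d²=17 ≤ ρ²=27; F_rep = 17·(4,1)/17² = (0.2353,0.0588)
o3: d²=37 > ρ²=27 → inactive
o4: d²=85 > ρ²=27 → inactive
F = F_att + ΣF_rep = (5.2353,-7.4412)
Δp = p'−p = (1.3088,-1.8603); α = Δx/Fx = (89/68) / (89/17) = 1/4
check: Δy/Fy = (-253/136) / (-253/34) = 1/4 ✓

α = 1/4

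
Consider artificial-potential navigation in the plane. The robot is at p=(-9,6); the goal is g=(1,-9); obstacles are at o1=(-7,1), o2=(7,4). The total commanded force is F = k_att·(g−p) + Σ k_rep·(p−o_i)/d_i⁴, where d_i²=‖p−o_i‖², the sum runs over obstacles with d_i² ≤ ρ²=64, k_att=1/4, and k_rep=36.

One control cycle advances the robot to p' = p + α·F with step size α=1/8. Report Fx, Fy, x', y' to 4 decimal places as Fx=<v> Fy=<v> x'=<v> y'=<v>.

Fx=2.4144 Fy=-3.5360 x'=-8.6982 y'=5.5580

F_att = 1/4·(g−p) = 1/4·(10,-15) = (2.5000,-3.7500)
o1: d²=29 ≤ ρ²=64; F_rep = 36·(-2,5)/29² = (-0.0856,0.2140)
o2: d²=260 > ρ²=64 → inactive
F = F_att + ΣF_rep = (2.4144,-3.5360)
p' = p + 1/8·F = (-8.6982,5.5580)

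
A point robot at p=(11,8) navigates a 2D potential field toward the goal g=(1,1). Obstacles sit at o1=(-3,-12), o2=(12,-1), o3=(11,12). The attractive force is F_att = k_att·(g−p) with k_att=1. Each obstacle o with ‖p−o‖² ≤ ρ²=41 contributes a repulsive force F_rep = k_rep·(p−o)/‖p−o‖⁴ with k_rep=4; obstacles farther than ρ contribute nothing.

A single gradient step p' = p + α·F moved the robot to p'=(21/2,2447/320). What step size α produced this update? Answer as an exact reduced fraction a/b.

α = 1/20

F_att = 1·(g−p) = 1·(-10,-7) = (-10.0000,-7.0000)
o1: d²=596 > ρ²=41 → inactive
o2: d²=82 > ρ²=41 → inactive
o3: d²=16 ≤ ρ²=41; F_rep = 4·(0,-4)/16² = (0.0000,-0.0625)
F = F_att + ΣF_rep = (-10.0000,-7.0625)
Δp = p'−p = (-0.5000,-0.3531); α = Δx/Fx = (-1/2) / (-10) = 1/20
check: Δy/Fy = (-113/320) / (-113/16) = 1/20 ✓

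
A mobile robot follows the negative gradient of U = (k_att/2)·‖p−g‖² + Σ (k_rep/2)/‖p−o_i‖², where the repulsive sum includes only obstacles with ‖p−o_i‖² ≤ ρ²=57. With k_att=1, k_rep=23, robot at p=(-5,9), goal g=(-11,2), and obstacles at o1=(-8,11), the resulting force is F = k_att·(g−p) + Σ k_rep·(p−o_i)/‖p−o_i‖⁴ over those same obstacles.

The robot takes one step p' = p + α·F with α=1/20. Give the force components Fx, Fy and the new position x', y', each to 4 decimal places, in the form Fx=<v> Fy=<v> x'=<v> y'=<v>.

Fx=-5.5917 Fy=-7.2722 x'=-5.2796 y'=8.6364

F_att = 1·(g−p) = 1·(-6,-7) = (-6.0000,-7.0000)
o1: d²=13 ≤ ρ²=57; F_rep = 23·(3,-2)/13² = (0.4083,-0.2722)
F = F_att + ΣF_rep = (-5.5917,-7.2722)
p' = p + 1/20·F = (-5.2796,8.6364)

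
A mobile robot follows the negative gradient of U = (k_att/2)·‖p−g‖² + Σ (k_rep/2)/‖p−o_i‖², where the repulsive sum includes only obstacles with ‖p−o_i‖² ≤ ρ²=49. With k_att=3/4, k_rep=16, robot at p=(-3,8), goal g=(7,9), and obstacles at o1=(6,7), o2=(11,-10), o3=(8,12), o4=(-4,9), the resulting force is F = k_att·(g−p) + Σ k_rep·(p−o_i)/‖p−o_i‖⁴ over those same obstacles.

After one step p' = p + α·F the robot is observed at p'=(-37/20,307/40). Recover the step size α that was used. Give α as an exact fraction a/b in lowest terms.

F_att = 3/4·(g−p) = 3/4·(10,1) = (7.5000,0.7500)
o1: d²=82 > ρ²=49 → inactive
o2: d²=520 > ρ²=49 → inactive
o3: d²=137 > ρ²=49 → inactive
o4: d²=2 ≤ ρ²=49; F_rep = 16·(1,-1)/2² = (4.0000,-4.0000)
F = F_att + ΣF_rep = (11.5000,-3.2500)
Δp = p'−p = (1.1500,-0.3250); α = Δx/Fx = (23/20) / (23/2) = 1/10
check: Δy/Fy = (-13/40) / (-13/4) = 1/10 ✓

α = 1/10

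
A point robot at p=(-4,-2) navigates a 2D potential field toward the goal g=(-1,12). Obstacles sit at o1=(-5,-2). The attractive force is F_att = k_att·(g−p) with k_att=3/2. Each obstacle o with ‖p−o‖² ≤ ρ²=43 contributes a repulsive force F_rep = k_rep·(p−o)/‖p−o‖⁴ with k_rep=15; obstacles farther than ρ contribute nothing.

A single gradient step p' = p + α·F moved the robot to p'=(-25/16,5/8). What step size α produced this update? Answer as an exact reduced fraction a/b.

F_att = 3/2·(g−p) = 3/2·(3,14) = (4.5000,21.0000)
o1: d²=1 ≤ ρ²=43; F_rep = 15·(1,0)/1² = (15.0000,0.0000)
F = F_att + ΣF_rep = (19.5000,21.0000)
Δp = p'−p = (2.4375,2.6250); α = Δx/Fx = (39/16) / (39/2) = 1/8
check: Δy/Fy = (21/8) / (21) = 1/8 ✓

α = 1/8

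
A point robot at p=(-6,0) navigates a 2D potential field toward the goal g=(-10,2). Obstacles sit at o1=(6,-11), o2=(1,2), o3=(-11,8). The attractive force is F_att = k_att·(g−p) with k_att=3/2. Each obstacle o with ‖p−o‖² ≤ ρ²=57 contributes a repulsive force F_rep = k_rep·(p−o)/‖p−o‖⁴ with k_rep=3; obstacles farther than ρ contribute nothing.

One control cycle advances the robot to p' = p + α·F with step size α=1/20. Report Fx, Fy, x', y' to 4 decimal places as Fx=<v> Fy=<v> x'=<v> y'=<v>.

Fx=-6.0075 Fy=2.9979 x'=-6.3004 y'=0.1499

F_att = 3/2·(g−p) = 3/2·(-4,2) = (-6.0000,3.0000)
o1: d²=265 > ρ²=57 → inactive
o2: d²=53 ≤ ρ²=57; F_rep = 3·(-7,-2)/53² = (-0.0075,-0.0021)
o3: d²=89 > ρ²=57 → inactive
F = F_att + ΣF_rep = (-6.0075,2.9979)
p' = p + 1/20·F = (-6.3004,0.1499)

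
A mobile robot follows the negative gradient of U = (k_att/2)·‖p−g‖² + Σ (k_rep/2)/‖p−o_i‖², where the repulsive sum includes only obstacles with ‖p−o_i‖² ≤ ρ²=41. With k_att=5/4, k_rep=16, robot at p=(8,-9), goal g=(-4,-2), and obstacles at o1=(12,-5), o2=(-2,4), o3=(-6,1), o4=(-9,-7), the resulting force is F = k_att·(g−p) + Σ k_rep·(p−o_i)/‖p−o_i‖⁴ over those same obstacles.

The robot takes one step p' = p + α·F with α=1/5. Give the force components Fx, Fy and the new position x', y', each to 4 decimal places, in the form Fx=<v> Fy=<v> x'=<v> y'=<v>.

F_att = 5/4·(g−p) = 5/4·(-12,7) = (-15.0000,8.7500)
o1: d²=32 ≤ ρ²=41; F_rep = 16·(-4,-4)/32² = (-0.0625,-0.0625)
o2: d²=269 > ρ²=41 → inactive
o3: d²=296 > ρ²=41 → inactive
o4: d²=293 > ρ²=41 → inactive
F = F_att + ΣF_rep = (-15.0625,8.6875)
p' = p + 1/5·F = (4.9875,-7.2625)

Fx=-15.0625 Fy=8.6875 x'=4.9875 y'=-7.2625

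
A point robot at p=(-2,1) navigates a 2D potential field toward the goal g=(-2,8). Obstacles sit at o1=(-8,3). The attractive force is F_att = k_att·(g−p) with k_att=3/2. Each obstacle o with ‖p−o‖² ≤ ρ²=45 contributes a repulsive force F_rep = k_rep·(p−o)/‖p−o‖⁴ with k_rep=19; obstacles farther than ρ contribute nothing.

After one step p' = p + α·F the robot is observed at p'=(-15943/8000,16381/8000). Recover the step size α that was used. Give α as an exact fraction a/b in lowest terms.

F_att = 3/2·(g−p) = 3/2·(0,7) = (0.0000,10.5000)
o1: d²=40 ≤ ρ²=45; F_rep = 19·(6,-2)/40² = (0.0712,-0.0238)
F = F_att + ΣF_rep = (0.0712,10.4763)
Δp = p'−p = (0.0071,1.0476); α = Δx/Fx = (57/8000) / (57/800) = 1/10
check: Δy/Fy = (8381/8000) / (8381/800) = 1/10 ✓

α = 1/10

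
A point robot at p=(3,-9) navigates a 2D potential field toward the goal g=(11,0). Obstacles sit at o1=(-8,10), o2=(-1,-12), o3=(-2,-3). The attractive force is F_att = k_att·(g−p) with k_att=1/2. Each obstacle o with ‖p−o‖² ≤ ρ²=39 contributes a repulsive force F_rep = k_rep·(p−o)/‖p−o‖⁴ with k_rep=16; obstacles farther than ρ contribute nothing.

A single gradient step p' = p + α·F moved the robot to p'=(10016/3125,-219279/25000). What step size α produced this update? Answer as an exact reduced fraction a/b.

α = 1/20

F_att = 1/2·(g−p) = 1/2·(8,9) = (4.0000,4.5000)
o1: d²=482 > ρ²=39 → inactive
o2: d²=25 ≤ ρ²=39; F_rep = 16·(4,3)/25² = (0.1024,0.0768)
o3: d²=61 > ρ²=39 → inactive
F = F_att + ΣF_rep = (4.1024,4.5768)
Δp = p'−p = (0.2051,0.2288); α = Δx/Fx = (641/3125) / (2564/625) = 1/20
check: Δy/Fy = (5721/25000) / (5721/1250) = 1/20 ✓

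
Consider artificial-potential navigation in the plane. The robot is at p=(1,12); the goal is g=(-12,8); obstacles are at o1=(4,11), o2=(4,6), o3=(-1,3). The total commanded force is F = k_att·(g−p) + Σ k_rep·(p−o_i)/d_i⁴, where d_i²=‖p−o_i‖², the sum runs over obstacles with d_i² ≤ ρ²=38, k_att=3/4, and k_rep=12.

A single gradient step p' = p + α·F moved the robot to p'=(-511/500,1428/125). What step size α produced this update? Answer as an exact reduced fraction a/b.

F_att = 3/4·(g−p) = 3/4·(-13,-4) = (-9.7500,-3.0000)
o1: d²=10 ≤ ρ²=38; F_rep = 12·(-3,1)/10² = (-0.3600,0.1200)
o2: d²=45 > ρ²=38 → inactive
o3: d²=85 > ρ²=38 → inactive
F = F_att + ΣF_rep = (-10.1100,-2.8800)
Δp = p'−p = (-2.0220,-0.5760); α = Δx/Fx = (-1011/500) / (-1011/100) = 1/5
check: Δy/Fy = (-72/125) / (-72/25) = 1/5 ✓

α = 1/5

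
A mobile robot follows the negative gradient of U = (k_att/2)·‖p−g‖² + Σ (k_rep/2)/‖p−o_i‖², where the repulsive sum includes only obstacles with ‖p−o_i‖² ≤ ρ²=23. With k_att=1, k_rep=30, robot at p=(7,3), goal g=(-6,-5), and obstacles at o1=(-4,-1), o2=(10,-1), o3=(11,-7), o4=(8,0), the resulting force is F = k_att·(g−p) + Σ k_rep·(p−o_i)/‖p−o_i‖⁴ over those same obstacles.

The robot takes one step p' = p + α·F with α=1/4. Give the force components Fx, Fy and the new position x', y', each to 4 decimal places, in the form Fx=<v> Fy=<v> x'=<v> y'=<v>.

Fx=-13.3000 Fy=-7.1000 x'=3.6750 y'=1.2250

F_att = 1·(g−p) = 1·(-13,-8) = (-13.0000,-8.0000)
o1: d²=137 > ρ²=23 → inactive
o2: d²=25 > ρ²=23 → inactive
o3: d²=116 > ρ²=23 → inactive
o4: d²=10 ≤ ρ²=23; F_rep = 30·(-1,3)/10² = (-0.3000,0.9000)
F = F_att + ΣF_rep = (-13.3000,-7.1000)
p' = p + 1/4·F = (3.6750,1.2250)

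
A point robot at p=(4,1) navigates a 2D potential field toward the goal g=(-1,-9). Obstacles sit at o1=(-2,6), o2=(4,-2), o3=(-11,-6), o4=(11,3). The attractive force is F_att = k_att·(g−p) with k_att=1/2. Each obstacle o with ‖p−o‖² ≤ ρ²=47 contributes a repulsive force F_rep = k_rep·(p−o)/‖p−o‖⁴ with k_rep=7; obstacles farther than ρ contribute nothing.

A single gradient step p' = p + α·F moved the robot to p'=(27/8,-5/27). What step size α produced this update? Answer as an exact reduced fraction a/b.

α = 1/4

F_att = 1/2·(g−p) = 1/2·(-5,-10) = (-2.5000,-5.0000)
o1: d²=61 > ρ²=47 → inactive
o2: d²=9 ≤ ρ²=47; F_rep = 7·(0,3)/9² = (0.0000,0.2593)
o3: d²=274 > ρ²=47 → inactive
o4: d²=53 > ρ²=47 → inactive
F = F_att + ΣF_rep = (-2.5000,-4.7407)
Δp = p'−p = (-0.6250,-1.1852); α = Δx/Fx = (-5/8) / (-5/2) = 1/4
check: Δy/Fy = (-32/27) / (-128/27) = 1/4 ✓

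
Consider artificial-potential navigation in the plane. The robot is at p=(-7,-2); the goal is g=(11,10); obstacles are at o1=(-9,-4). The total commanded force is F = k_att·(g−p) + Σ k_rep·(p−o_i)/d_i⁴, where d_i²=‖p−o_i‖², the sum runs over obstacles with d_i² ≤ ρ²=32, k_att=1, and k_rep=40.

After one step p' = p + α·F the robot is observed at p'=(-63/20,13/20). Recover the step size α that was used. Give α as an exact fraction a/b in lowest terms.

α = 1/5

F_att = 1·(g−p) = 1·(18,12) = (18.0000,12.0000)
o1: d²=8 ≤ ρ²=32; F_rep = 40·(2,2)/8² = (1.2500,1.2500)
F = F_att + ΣF_rep = (19.2500,13.2500)
Δp = p'−p = (3.8500,2.6500); α = Δx/Fx = (77/20) / (77/4) = 1/5
check: Δy/Fy = (53/20) / (53/4) = 1/5 ✓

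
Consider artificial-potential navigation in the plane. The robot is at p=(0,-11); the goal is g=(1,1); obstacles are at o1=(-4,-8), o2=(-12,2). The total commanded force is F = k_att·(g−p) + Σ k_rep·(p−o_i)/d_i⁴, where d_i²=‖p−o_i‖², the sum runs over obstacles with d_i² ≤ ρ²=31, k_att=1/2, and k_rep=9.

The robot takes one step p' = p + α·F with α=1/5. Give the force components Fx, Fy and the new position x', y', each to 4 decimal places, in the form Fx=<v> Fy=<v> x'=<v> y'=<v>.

F_att = 1/2·(g−p) = 1/2·(1,12) = (0.5000,6.0000)
o1: d²=25 ≤ ρ²=31; F_rep = 9·(4,-3)/25² = (0.0576,-0.0432)
o2: d²=313 > ρ²=31 → inactive
F = F_att + ΣF_rep = (0.5576,5.9568)
p' = p + 1/5·F = (0.1115,-9.8086)

Fx=0.5576 Fy=5.9568 x'=0.1115 y'=-9.8086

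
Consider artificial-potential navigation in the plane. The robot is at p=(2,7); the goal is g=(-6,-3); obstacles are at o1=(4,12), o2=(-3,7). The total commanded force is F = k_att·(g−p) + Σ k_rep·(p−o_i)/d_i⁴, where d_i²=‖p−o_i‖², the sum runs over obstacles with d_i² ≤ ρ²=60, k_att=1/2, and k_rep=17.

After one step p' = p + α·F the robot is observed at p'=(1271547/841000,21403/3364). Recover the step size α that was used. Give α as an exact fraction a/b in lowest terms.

F_att = 1/2·(g−p) = 1/2·(-8,-10) = (-4.0000,-5.0000)
o1: d²=29 ≤ ρ²=60; F_rep = 17·(-2,-5)/29² = (-0.0404,-0.1011)
o2: d²=25 ≤ ρ²=60; F_rep = 17·(5,0)/25² = (0.1360,0.0000)
F = F_att + ΣF_rep = (-3.9044,-5.1011)
Δp = p'−p = (-0.4881,-0.6376); α = Δx/Fx = (-410453/841000) / (-410453/105125) = 1/8
check: Δy/Fy = (-2145/3364) / (-4290/841) = 1/8 ✓

α = 1/8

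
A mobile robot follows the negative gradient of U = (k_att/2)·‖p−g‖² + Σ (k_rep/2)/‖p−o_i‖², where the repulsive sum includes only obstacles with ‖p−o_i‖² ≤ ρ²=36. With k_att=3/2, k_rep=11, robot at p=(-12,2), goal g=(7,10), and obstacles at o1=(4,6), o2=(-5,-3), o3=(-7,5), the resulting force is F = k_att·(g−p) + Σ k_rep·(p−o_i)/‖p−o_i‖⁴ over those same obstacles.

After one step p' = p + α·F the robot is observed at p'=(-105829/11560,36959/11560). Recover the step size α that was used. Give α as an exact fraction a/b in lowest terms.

α = 1/10

F_att = 3/2·(g−p) = 3/2·(19,8) = (28.5000,12.0000)
o1: d²=272 > ρ²=36 → inactive
o2: d²=74 > ρ²=36 → inactive
o3: d²=34 ≤ ρ²=36; F_rep = 11·(-5,-3)/34² = (-0.0476,-0.0285)
F = F_att + ΣF_rep = (28.4524,11.9715)
Δp = p'−p = (2.8452,1.1971); α = Δx/Fx = (32891/11560) / (32891/1156) = 1/10
check: Δy/Fy = (13839/11560) / (13839/1156) = 1/10 ✓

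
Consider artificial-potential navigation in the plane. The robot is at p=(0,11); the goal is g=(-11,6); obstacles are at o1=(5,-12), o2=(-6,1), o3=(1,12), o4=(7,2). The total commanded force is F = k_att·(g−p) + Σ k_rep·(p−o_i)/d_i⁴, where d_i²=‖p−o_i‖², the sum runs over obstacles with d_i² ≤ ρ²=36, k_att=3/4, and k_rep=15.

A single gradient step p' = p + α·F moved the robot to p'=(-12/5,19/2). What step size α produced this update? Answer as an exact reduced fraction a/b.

α = 1/5

F_att = 3/4·(g−p) = 3/4·(-11,-5) = (-8.2500,-3.7500)
o1: d²=554 > ρ²=36 → inactive
o2: d²=136 > ρ²=36 → inactive
o3: d²=2 ≤ ρ²=36; F_rep = 15·(-1,-1)/2² = (-3.7500,-3.7500)
o4: d²=130 > ρ²=36 → inactive
F = F_att + ΣF_rep = (-12.0000,-7.5000)
Δp = p'−p = (-2.4000,-1.5000); α = Δx/Fx = (-12/5) / (-12) = 1/5
check: Δy/Fy = (-3/2) / (-15/2) = 1/5 ✓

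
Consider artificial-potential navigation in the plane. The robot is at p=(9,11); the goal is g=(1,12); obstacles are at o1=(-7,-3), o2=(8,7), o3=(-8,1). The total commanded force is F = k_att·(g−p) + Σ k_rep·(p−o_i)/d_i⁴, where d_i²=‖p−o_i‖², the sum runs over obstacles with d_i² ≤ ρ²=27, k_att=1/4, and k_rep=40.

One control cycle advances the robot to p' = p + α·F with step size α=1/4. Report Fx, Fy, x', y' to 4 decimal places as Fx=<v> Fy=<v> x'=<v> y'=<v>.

Fx=-1.8616 Fy=0.8036 x'=8.5346 y'=11.2009

F_att = 1/4·(g−p) = 1/4·(-8,1) = (-2.0000,0.2500)
o1: d²=452 > ρ²=27 → inactive
o2: d²=17 ≤ ρ²=27; F_rep = 40·(1,4)/17² = (0.1384,0.5536)
o3: d²=389 > ρ²=27 → inactive
F = F_att + ΣF_rep = (-1.8616,0.8036)
p' = p + 1/4·F = (8.5346,11.2009)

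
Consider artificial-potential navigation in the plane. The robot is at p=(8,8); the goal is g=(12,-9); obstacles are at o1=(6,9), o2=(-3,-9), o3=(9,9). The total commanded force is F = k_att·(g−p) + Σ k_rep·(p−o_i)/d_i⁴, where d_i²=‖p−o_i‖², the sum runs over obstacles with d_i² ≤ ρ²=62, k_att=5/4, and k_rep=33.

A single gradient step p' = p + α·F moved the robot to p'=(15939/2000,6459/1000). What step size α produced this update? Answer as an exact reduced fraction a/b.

F_att = 5/4·(g−p) = 5/4·(4,-17) = (5.0000,-21.2500)
o1: d²=5 ≤ ρ²=62; F_rep = 33·(2,-1)/5² = (2.6400,-1.3200)
o2: d²=410 > ρ²=62 → inactive
o3: d²=2 ≤ ρ²=62; F_rep = 33·(-1,-1)/2² = (-8.2500,-8.2500)
F = F_att + ΣF_rep = (-0.6100,-30.8200)
Δp = p'−p = (-0.0305,-1.5410); α = Δx/Fx = (-61/2000) / (-61/100) = 1/20
check: Δy/Fy = (-1541/1000) / (-1541/50) = 1/20 ✓

α = 1/20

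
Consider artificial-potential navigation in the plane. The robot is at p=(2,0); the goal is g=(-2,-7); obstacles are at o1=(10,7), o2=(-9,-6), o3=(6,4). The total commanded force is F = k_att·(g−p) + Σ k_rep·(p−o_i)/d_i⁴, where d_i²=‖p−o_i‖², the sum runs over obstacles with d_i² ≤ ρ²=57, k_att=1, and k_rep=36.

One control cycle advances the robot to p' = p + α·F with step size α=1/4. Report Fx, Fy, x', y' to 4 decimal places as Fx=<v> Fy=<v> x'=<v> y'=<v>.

F_att = 1·(g−p) = 1·(-4,-7) = (-4.0000,-7.0000)
o1: d²=113 > ρ²=57 → inactive
o2: d²=157 > ρ²=57 → inactive
o3: d²=32 ≤ ρ²=57; F_rep = 36·(-4,-4)/32² = (-0.1406,-0.1406)
F = F_att + ΣF_rep = (-4.1406,-7.1406)
p' = p + 1/4·F = (0.9648,-1.7852)

Fx=-4.1406 Fy=-7.1406 x'=0.9648 y'=-1.7852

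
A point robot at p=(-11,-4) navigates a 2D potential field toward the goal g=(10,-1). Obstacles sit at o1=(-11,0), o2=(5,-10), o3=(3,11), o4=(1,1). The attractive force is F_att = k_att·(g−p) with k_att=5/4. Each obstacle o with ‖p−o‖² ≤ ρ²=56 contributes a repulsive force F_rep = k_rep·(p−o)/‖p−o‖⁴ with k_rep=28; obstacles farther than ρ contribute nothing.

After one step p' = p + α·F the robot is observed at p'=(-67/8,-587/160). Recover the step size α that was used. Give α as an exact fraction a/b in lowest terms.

α = 1/10

F_att = 5/4·(g−p) = 5/4·(21,3) = (26.2500,3.7500)
o1: d²=16 ≤ ρ²=56; F_rep = 28·(0,-4)/16² = (0.0000,-0.4375)
o2: d²=292 > ρ²=56 → inactive
o3: d²=421 > ρ²=56 → inactive
o4: d²=169 > ρ²=56 → inactive
F = F_att + ΣF_rep = (26.2500,3.3125)
Δp = p'−p = (2.6250,0.3312); α = Δx/Fx = (21/8) / (105/4) = 1/10
check: Δy/Fy = (53/160) / (53/16) = 1/10 ✓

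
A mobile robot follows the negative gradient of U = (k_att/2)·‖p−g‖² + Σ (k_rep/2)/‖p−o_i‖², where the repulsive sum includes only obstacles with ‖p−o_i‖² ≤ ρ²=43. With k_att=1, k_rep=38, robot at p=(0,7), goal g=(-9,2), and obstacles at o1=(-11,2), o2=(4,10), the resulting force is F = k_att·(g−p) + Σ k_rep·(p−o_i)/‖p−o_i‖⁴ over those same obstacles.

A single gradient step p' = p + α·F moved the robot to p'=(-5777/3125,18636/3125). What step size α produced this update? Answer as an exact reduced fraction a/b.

α = 1/5

F_att = 1·(g−p) = 1·(-9,-5) = (-9.0000,-5.0000)
o1: d²=146 > ρ²=43 → inactive
o2: d²=25 ≤ ρ²=43; F_rep = 38·(-4,-3)/25² = (-0.2432,-0.1824)
F = F_att + ΣF_rep = (-9.2432,-5.1824)
Δp = p'−p = (-1.8486,-1.0365); α = Δx/Fx = (-5777/3125) / (-5777/625) = 1/5
check: Δy/Fy = (-3239/3125) / (-3239/625) = 1/5 ✓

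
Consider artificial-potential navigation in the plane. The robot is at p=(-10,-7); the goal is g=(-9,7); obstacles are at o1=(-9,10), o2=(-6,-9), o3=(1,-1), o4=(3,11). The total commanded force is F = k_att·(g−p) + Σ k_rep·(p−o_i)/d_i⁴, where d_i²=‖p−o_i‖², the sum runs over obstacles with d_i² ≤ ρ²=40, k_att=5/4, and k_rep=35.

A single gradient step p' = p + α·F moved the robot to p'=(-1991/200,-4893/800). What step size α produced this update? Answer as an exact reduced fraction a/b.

F_att = 5/4·(g−p) = 5/4·(1,14) = (1.2500,17.5000)
o1: d²=290 > ρ²=40 → inactive
o2: d²=20 ≤ ρ²=40; F_rep = 35·(-4,2)/20² = (-0.3500,0.1750)
o3: d²=157 > ρ²=40 → inactive
o4: d²=493 > ρ²=40 → inactive
F = F_att + ΣF_rep = (0.9000,17.6750)
Δp = p'−p = (0.0450,0.8838); α = Δx/Fx = (9/200) / (9/10) = 1/20
check: Δy/Fy = (707/800) / (707/40) = 1/20 ✓

α = 1/20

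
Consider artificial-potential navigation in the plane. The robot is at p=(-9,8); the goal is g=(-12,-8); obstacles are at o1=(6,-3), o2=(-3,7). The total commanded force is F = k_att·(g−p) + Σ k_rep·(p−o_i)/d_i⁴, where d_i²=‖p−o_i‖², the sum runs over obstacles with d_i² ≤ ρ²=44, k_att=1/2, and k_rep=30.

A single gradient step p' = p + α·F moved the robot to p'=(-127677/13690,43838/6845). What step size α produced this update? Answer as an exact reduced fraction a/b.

α = 1/5

F_att = 1/2·(g−p) = 1/2·(-3,-16) = (-1.5000,-8.0000)
o1: d²=346 > ρ²=44 → inactive
o2: d²=37 ≤ ρ²=44; F_rep = 30·(-6,1)/37² = (-0.1315,0.0219)
F = F_att + ΣF_rep = (-1.6315,-7.9781)
Δp = p'−p = (-0.3263,-1.5956); α = Δx/Fx = (-4467/13690) / (-4467/2738) = 1/5
check: Δy/Fy = (-10922/6845) / (-10922/1369) = 1/5 ✓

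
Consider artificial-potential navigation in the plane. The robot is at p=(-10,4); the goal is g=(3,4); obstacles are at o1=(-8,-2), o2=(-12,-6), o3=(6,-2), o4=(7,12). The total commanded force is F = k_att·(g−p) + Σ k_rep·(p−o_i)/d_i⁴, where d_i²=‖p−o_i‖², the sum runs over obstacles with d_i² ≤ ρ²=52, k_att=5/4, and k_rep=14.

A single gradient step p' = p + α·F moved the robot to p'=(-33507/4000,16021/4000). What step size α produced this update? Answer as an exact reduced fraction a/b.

F_att = 5/4·(g−p) = 5/4·(13,0) = (16.2500,0.0000)
o1: d²=40 ≤ ρ²=52; F_rep = 14·(-2,6)/40² = (-0.0175,0.0525)
o2: d²=104 > ρ²=52 → inactive
o3: d²=292 > ρ²=52 → inactive
o4: d²=353 > ρ²=52 → inactive
F = F_att + ΣF_rep = (16.2325,0.0525)
Δp = p'−p = (1.6233,0.0053); α = Δx/Fx = (6493/4000) / (6493/400) = 1/10
check: Δy/Fy = (21/4000) / (21/400) = 1/10 ✓

α = 1/10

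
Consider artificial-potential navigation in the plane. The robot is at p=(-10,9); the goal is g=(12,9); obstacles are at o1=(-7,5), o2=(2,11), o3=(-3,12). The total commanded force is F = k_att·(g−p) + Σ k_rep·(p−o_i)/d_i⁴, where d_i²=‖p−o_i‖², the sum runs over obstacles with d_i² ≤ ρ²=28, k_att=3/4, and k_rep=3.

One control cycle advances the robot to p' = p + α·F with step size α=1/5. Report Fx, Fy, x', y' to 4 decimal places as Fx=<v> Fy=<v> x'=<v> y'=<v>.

Fx=16.4856 Fy=0.0192 x'=-6.7029 y'=9.0038

F_att = 3/4·(g−p) = 3/4·(22,0) = (16.5000,0.0000)
o1: d²=25 ≤ ρ²=28; F_rep = 3·(-3,4)/25² = (-0.0144,0.0192)
o2: d²=148 > ρ²=28 → inactive
o3: d²=58 > ρ²=28 → inactive
F = F_att + ΣF_rep = (16.4856,0.0192)
p' = p + 1/5·F = (-6.7029,9.0038)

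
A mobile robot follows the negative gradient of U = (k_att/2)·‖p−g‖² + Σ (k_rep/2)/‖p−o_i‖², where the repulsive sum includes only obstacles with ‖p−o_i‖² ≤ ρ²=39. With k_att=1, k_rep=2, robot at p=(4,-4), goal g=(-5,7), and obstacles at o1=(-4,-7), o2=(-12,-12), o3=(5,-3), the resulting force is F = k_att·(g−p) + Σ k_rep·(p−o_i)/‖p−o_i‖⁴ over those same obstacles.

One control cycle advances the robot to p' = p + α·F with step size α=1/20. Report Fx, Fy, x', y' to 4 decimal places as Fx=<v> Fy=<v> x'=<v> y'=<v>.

F_att = 1·(g−p) = 1·(-9,11) = (-9.0000,11.0000)
o1: d²=73 > ρ²=39 → inactive
o2: d²=320 > ρ²=39 → inactive
o3: d²=2 ≤ ρ²=39; F_rep = 2·(-1,-1)/2² = (-0.5000,-0.5000)
F = F_att + ΣF_rep = (-9.5000,10.5000)
p' = p + 1/20·F = (3.5250,-3.4750)

Fx=-9.5000 Fy=10.5000 x'=3.5250 y'=-3.4750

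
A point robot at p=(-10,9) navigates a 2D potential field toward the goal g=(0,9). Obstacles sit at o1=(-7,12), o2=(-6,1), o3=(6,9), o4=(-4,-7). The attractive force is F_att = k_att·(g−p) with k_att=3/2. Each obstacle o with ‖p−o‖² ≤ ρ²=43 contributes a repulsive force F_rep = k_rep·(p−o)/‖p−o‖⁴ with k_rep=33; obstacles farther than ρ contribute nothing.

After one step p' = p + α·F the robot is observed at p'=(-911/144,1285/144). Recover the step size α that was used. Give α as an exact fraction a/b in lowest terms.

F_att = 3/2·(g−p) = 3/2·(10,0) = (15.0000,0.0000)
o1: d²=18 ≤ ρ²=43; F_rep = 33·(-3,-3)/18² = (-0.3056,-0.3056)
o2: d²=80 > ρ²=43 → inactive
o3: d²=256 > ρ²=43 → inactive
o4: d²=292 > ρ²=43 → inactive
F = F_att + ΣF_rep = (14.6944,-0.3056)
Δp = p'−p = (3.6736,-0.0764); α = Δx/Fx = (529/144) / (529/36) = 1/4
check: Δy/Fy = (-11/144) / (-11/36) = 1/4 ✓

α = 1/4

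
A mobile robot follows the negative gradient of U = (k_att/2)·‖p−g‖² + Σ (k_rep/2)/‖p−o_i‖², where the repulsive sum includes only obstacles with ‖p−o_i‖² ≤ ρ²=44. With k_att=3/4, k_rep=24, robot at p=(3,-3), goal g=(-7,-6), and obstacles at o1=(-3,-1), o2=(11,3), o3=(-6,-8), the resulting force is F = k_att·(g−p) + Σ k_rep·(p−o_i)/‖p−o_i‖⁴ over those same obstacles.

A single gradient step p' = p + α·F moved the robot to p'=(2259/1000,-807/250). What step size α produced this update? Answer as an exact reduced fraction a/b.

α = 1/10

F_att = 3/4·(g−p) = 3/4·(-10,-3) = (-7.5000,-2.2500)
o1: d²=40 ≤ ρ²=44; F_rep = 24·(6,-2)/40² = (0.0900,-0.0300)
o2: d²=100 > ρ²=44 → inactive
o3: d²=106 > ρ²=44 → inactive
F = F_att + ΣF_rep = (-7.4100,-2.2800)
Δp = p'−p = (-0.7410,-0.2280); α = Δx/Fx = (-741/1000) / (-741/100) = 1/10
check: Δy/Fy = (-57/250) / (-57/25) = 1/10 ✓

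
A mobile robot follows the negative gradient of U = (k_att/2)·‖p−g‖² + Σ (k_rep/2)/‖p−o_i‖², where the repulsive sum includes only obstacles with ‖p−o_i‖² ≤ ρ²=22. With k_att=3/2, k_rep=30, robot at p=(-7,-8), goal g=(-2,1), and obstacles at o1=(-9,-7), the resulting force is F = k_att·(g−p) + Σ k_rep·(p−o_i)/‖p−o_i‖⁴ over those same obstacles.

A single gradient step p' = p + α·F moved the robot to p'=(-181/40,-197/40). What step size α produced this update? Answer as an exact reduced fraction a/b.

F_att = 3/2·(g−p) = 3/2·(5,9) = (7.5000,13.5000)
o1: d²=5 ≤ ρ²=22; F_rep = 30·(2,-1)/5² = (2.4000,-1.2000)
F = F_att + ΣF_rep = (9.9000,12.3000)
Δp = p'−p = (2.4750,3.0750); α = Δx/Fx = (99/40) / (99/10) = 1/4
check: Δy/Fy = (123/40) / (123/10) = 1/4 ✓

α = 1/4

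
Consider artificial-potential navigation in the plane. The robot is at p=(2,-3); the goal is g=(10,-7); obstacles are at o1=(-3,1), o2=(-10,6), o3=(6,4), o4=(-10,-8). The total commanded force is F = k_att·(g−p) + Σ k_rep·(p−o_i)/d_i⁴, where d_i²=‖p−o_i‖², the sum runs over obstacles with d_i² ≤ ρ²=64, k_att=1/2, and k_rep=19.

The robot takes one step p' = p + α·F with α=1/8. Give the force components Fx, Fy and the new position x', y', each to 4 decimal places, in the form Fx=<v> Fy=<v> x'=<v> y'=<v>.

Fx=4.0565 Fy=-2.0452 x'=2.5071 y'=-3.2557

F_att = 1/2·(g−p) = 1/2·(8,-4) = (4.0000,-2.0000)
o1: d²=41 ≤ ρ²=64; F_rep = 19·(5,-4)/41² = (0.0565,-0.0452)
o2: d²=225 > ρ²=64 → inactive
o3: d²=65 > ρ²=64 → inactive
o4: d²=169 > ρ²=64 → inactive
F = F_att + ΣF_rep = (4.0565,-2.0452)
p' = p + 1/8·F = (2.5071,-3.2557)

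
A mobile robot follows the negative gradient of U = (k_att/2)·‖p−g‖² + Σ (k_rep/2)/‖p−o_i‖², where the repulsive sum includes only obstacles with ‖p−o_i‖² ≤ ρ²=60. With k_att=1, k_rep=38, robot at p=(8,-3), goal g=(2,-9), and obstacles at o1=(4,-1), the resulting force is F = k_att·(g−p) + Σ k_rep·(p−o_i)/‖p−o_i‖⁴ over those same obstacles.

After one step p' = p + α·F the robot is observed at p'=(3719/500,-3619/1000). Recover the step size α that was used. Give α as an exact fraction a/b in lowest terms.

α = 1/10

F_att = 1·(g−p) = 1·(-6,-6) = (-6.0000,-6.0000)
o1: d²=20 ≤ ρ²=60; F_rep = 38·(4,-2)/20² = (0.3800,-0.1900)
F = F_att + ΣF_rep = (-5.6200,-6.1900)
Δp = p'−p = (-0.5620,-0.6190); α = Δx/Fx = (-281/500) / (-281/50) = 1/10
check: Δy/Fy = (-619/1000) / (-619/100) = 1/10 ✓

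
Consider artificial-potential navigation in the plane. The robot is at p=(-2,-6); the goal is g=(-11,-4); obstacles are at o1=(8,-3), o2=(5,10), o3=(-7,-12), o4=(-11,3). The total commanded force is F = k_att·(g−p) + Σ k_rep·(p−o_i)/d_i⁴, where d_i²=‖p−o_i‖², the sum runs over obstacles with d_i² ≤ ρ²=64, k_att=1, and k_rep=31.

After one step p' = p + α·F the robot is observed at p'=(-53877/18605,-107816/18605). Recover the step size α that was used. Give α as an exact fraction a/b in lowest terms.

α = 1/10

F_att = 1·(g−p) = 1·(-9,2) = (-9.0000,2.0000)
o1: d²=109 > ρ²=64 → inactive
o2: d²=305 > ρ²=64 → inactive
o3: d²=61 ≤ ρ²=64; F_rep = 31·(5,6)/61² = (0.0417,0.0500)
o4: d²=162 > ρ²=64 → inactive
F = F_att + ΣF_rep = (-8.9583,2.0500)
Δp = p'−p = (-0.8958,0.2050); α = Δx/Fx = (-16667/18605) / (-33334/3721) = 1/10
check: Δy/Fy = (3814/18605) / (7628/3721) = 1/10 ✓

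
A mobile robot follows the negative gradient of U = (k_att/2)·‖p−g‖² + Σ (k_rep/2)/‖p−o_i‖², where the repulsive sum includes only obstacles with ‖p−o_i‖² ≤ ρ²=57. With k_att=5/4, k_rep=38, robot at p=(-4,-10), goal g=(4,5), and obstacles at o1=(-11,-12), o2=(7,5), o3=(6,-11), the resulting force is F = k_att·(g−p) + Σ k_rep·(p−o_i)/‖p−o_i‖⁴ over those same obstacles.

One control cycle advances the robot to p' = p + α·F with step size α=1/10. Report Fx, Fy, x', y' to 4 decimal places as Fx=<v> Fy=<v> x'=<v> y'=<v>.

Fx=10.0947 Fy=18.7771 x'=-2.9905 y'=-8.1223

F_att = 5/4·(g−p) = 5/4·(8,15) = (10.0000,18.7500)
o1: d²=53 ≤ ρ²=57; F_rep = 38·(7,2)/53² = (0.0947,0.0271)
o2: d²=346 > ρ²=57 → inactive
o3: d²=101 > ρ²=57 → inactive
F = F_att + ΣF_rep = (10.0947,18.7771)
p' = p + 1/10·F = (-2.9905,-8.1223)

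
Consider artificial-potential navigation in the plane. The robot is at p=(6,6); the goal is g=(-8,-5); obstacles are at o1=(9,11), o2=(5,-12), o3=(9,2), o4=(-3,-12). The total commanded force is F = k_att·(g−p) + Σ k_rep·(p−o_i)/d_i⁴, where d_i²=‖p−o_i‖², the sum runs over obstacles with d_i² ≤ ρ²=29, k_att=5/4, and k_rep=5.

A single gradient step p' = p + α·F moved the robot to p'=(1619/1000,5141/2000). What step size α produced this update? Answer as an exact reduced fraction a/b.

α = 1/4

F_att = 5/4·(g−p) = 5/4·(-14,-11) = (-17.5000,-13.7500)
o1: d²=34 > ρ²=29 → inactive
o2: d²=325 > ρ²=29 → inactive
o3: d²=25 ≤ ρ²=29; F_rep = 5·(-3,4)/25² = (-0.0240,0.0320)
o4: d²=405 > ρ²=29 → inactive
F = F_att + ΣF_rep = (-17.5240,-13.7180)
Δp = p'−p = (-4.3810,-3.4295); α = Δx/Fx = (-4381/1000) / (-4381/250) = 1/4
check: Δy/Fy = (-6859/2000) / (-6859/500) = 1/4 ✓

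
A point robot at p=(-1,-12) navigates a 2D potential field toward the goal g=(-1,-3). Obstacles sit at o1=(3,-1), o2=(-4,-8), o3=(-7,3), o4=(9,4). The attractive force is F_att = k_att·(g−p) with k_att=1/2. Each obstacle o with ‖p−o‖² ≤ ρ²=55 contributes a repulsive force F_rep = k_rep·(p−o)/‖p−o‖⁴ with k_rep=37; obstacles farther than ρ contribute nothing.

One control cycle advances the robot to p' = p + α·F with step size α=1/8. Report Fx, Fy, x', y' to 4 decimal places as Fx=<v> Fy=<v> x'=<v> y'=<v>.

Fx=0.1776 Fy=4.2632 x'=-0.9778 y'=-11.4671

F_att = 1/2·(g−p) = 1/2·(0,9) = (0.0000,4.5000)
o1: d²=137 > ρ²=55 → inactive
o2: d²=25 ≤ ρ²=55; F_rep = 37·(3,-4)/25² = (0.1776,-0.2368)
o3: d²=261 > ρ²=55 → inactive
o4: d²=356 > ρ²=55 → inactive
F = F_att + ΣF_rep = (0.1776,4.2632)
p' = p + 1/8·F = (-0.9778,-11.4671)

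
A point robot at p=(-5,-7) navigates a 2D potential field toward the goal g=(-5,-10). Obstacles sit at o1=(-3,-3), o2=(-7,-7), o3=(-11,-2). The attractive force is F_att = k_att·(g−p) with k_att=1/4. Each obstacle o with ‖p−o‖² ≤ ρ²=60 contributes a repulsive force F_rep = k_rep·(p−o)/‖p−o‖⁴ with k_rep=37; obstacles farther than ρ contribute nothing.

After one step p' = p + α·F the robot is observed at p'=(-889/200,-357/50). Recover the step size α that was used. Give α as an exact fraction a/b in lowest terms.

α = 1/8

F_att = 1/4·(g−p) = 1/4·(0,-3) = (0.0000,-0.7500)
o1: d²=20 ≤ ρ²=60; F_rep = 37·(-2,-4)/20² = (-0.1850,-0.3700)
o2: d²=4 ≤ ρ²=60; F_rep = 37·(2,0)/4² = (4.6250,0.0000)
o3: d²=61 > ρ²=60 → inactive
F = F_att + ΣF_rep = (4.4400,-1.1200)
Δp = p'−p = (0.5550,-0.1400); α = Δx/Fx = (111/200) / (111/25) = 1/8
check: Δy/Fy = (-7/50) / (-28/25) = 1/8 ✓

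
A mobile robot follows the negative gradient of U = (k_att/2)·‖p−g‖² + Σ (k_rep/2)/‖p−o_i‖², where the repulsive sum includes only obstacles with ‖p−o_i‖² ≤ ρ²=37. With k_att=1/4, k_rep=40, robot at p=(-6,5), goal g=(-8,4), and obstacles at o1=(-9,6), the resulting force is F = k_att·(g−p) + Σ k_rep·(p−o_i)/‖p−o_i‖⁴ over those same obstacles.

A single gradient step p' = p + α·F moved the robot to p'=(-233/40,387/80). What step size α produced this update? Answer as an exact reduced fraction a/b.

F_att = 1/4·(g−p) = 1/4·(-2,-1) = (-0.5000,-0.2500)
o1: d²=10 ≤ ρ²=37; F_rep = 40·(3,-1)/10² = (1.2000,-0.4000)
F = F_att + ΣF_rep = (0.7000,-0.6500)
Δp = p'−p = (0.1750,-0.1625); α = Δx/Fx = (7/40) / (7/10) = 1/4
check: Δy/Fy = (-13/80) / (-13/20) = 1/4 ✓

α = 1/4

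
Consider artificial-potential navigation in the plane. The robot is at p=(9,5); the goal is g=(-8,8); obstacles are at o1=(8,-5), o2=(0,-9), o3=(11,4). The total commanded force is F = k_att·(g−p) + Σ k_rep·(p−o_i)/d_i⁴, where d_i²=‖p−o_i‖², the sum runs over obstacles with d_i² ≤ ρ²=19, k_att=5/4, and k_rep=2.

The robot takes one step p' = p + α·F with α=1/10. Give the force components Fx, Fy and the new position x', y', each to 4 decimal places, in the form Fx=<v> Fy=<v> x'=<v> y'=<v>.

F_att = 5/4·(g−p) = 5/4·(-17,3) = (-21.2500,3.7500)
o1: d²=101 > ρ²=19 → inactive
o2: d²=277 > ρ²=19 → inactive
o3: d²=5 ≤ ρ²=19; F_rep = 2·(-2,1)/5² = (-0.1600,0.0800)
F = F_att + ΣF_rep = (-21.4100,3.8300)
p' = p + 1/10·F = (6.8590,5.3830)

Fx=-21.4100 Fy=3.8300 x'=6.8590 y'=5.3830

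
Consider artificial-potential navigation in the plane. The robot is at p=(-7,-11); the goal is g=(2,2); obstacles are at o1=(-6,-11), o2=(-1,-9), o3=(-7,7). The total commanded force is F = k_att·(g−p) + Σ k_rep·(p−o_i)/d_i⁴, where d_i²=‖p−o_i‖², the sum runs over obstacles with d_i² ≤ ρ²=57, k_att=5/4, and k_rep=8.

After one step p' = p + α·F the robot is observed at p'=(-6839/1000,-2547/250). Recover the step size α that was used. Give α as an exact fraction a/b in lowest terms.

F_att = 5/4·(g−p) = 5/4·(9,13) = (11.2500,16.2500)
o1: d²=1 ≤ ρ²=57; F_rep = 8·(-1,0)/1² = (-8.0000,0.0000)
o2: d²=40 ≤ ρ²=57; F_rep = 8·(-6,-2)/40² = (-0.0300,-0.0100)
o3: d²=324 > ρ²=57 → inactive
F = F_att + ΣF_rep = (3.2200,16.2400)
Δp = p'−p = (0.1610,0.8120); α = Δx/Fx = (161/1000) / (161/50) = 1/20
check: Δy/Fy = (203/250) / (406/25) = 1/20 ✓

α = 1/20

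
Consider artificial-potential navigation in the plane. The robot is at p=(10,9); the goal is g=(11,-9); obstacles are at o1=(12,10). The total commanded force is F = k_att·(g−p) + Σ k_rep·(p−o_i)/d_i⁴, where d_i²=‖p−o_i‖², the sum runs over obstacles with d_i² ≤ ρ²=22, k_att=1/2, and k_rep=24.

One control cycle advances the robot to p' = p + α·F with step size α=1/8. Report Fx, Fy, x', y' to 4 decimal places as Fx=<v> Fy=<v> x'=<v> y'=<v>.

F_att = 1/2·(g−p) = 1/2·(1,-18) = (0.5000,-9.0000)
o1: d²=5 ≤ ρ²=22; F_rep = 24·(-2,-1)/5² = (-1.9200,-0.9600)
F = F_att + ΣF_rep = (-1.4200,-9.9600)
p' = p + 1/8·F = (9.8225,7.7550)

Fx=-1.4200 Fy=-9.9600 x'=9.8225 y'=7.7550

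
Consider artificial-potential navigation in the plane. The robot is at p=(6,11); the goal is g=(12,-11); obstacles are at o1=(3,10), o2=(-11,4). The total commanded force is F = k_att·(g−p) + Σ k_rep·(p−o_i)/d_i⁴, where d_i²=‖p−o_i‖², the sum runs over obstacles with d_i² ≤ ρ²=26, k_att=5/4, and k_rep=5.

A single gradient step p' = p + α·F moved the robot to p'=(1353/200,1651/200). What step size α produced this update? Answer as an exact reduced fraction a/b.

α = 1/10

F_att = 5/4·(g−p) = 5/4·(6,-22) = (7.5000,-27.5000)
o1: d²=10 ≤ ρ²=26; F_rep = 5·(3,1)/10² = (0.1500,0.0500)
o2: d²=338 > ρ²=26 → inactive
F = F_att + ΣF_rep = (7.6500,-27.4500)
Δp = p'−p = (0.7650,-2.7450); α = Δx/Fx = (153/200) / (153/20) = 1/10
check: Δy/Fy = (-549/200) / (-549/20) = 1/10 ✓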